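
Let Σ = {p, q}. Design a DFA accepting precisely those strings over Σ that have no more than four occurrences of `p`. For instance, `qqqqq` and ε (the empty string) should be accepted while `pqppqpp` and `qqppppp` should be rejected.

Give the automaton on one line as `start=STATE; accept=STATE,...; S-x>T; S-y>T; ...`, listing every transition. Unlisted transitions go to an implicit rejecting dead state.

start=A; accept=A,B,C,D,E; A-p>B; A-q>A; B-p>C; B-q>B; C-p>D; C-q>C; D-p>E; D-q>D; E-p>F; E-q>E; F-p>F; F-q>F

Only the number of `p`s matters, and only up to 5. Make a chain A → B → C → D → E → F advanced by each `p` (with F absorbing); every other symbol self-loops. The accepting set is {A, B, C, D, E}.
6 states suffice.
       p  q 
>* A   B  A 
 * B   C  B 
 * C   D  C 
 * D   E  D 
 * E   F  E 
   F   F  F 
(> = start, * = accepting)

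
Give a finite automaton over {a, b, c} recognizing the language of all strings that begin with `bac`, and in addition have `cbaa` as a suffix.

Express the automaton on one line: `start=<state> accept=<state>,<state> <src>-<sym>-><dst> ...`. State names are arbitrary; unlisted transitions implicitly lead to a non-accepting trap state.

Build one automaton per condition and run them in lockstep. One (5 states) tracks whether the input so far still matches the prefix `bac`; the other (5 states) tracks how much of the suffix `cbaa` has currently been matched. Each combined state is a pair, one component from each; accept when both components accept. After merging equivalent states the machine shrinks.
With 9 states:
        a   b   c  
>  q0   q1  q2  q1 
   q1   q1  q1  q1 
   q2   q3  q1  q1 
   q3   q1  q1  q4 
   q4   q5  q6  q4 
   q5   q5  q5  q4 
   q6   q7  q5  q4 
   q7   q8  q5  q4 
 * q8   q5  q5  q4 
(> = start, * = accepting)

start=q0 accept=q8 q0-a->q1 q0-b->q2 q0-c->q1 q1-a->q1 q1-b->q1 q1-c->q1 q2-a->q3 q2-b->q1 q2-c->q1 q3-a->q1 q3-b->q1 q3-c->q4 q4-a->q5 q4-b->q6 q4-c->q4 q5-a->q5 q5-b->q5 q5-c->q4 q6-a->q7 q6-b->q5 q6-c->q4 q7-a->q8 q7-b->q5 q7-c->q4 q8-a->q5 q8-b->q5 q8-c->q4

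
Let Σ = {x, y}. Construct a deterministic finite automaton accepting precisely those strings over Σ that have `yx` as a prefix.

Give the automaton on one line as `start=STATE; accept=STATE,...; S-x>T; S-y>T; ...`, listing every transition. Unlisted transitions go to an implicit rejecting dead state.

start=q0; accept=q2; q0-x>q3; q0-y>q1; q1-x>q2; q1-y>q3; q2-x>q2; q2-y>q2; q3-x>q3; q3-y>q3

Check the first 2 symbols one by one: q0 through q1 record how many have matched `yx` so far; any wrong symbol goes to the dead state q3. After all 2 match we enter the accepting sink q2.
With 4 states:
        x   y  
>  q0   q3  q1 
   q1   q2  q3 
 * q2   q2  q2 
   q3   q3  q3 
(> = start, * = accepting)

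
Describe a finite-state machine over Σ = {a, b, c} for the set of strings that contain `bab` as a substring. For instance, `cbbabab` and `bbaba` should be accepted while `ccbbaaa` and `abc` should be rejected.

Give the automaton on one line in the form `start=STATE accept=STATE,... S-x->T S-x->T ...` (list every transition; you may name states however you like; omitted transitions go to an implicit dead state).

start=q0 accept=q3 q0-a->q0 q0-b->q1 q0-c->q0 q1-a->q2 q1-b->q1 q1-c->q0 q2-a->q0 q2-b->q3 q2-c->q0 q3-a->q3 q3-b->q3 q3-c->q3

States q0..q2 record the length of the longest prefix of `bab` that matches the current input suffix. Reaching q3 means `bab` has been seen, and we stay there forever. Accept from q3.
4 states suffice.
        a   b   c  
>  q0   q0  q1  q0 
   q1   q2  q1  q0 
   q2   q0  q3  q0 
 * q3   q3  q3  q3 
(> = start, * = accepting)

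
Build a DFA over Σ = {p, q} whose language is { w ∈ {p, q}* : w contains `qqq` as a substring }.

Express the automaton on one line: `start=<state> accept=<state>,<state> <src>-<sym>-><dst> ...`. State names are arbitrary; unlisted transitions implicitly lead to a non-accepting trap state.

States A..C record the length of the longest prefix of `qqq` that matches the current input suffix. Reaching D means `qqq` has been seen, and we stay there forever. Accept from D.
With 4 states:
       p  q 
>  A   A  B 
   B   A  C 
   C   A  D 
 * D   D  D 
(> = start, * = accepting)

start=A accept=D A-p->A A-q->B B-p->A B-q->C C-p->A C-q->D D-p->D D-q->D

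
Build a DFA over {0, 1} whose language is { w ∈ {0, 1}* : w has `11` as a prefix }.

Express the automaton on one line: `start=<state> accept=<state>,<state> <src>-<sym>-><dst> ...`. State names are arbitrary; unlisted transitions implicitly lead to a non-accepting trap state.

start=q0 accept=q2 q0-0->q3 q0-1->q1 q1-0->q3 q1-1->q2 q2-0->q2 q2-1->q2 q3-0->q3 q3-1->q3

Walk along `11` while the input agrees: from q0 take `1` to q1, and so on. Any deviation drops to the rejecting sink q3. Once q2 is reached the prefix is confirmed and every continuation is accepted.
        0   1  
>  q0   q3  q1 
   q1   q3  q2 
 * q2   q2  q2 
   q3   q3  q3 
(> = start, * = accepting)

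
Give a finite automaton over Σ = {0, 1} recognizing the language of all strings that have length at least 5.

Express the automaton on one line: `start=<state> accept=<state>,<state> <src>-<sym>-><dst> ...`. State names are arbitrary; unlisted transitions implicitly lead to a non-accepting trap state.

Count input length up to 6: every symbol moves from q0 toward q6, which means 'more than 5' and absorbs. Accept from {q5, q6}.
        0   1  
>  q0   q1  q1 
   q1   q2  q2 
   q2   q3  q3 
   q3   q4  q4 
   q4   q5  q5 
 * q5   q6  q6 
 * q6   q6  q6 
(> = start, * = accepting)

start=q0 accept=q5,q6 q0-0->q1 q0-1->q1 q1-0->q2 q1-1->q2 q2-0->q3 q2-1->q3 q3-0->q4 q3-1->q4 q4-0->q5 q4-1->q5 q5-0->q6 q5-1->q6 q6-0->q6 q6-1->q6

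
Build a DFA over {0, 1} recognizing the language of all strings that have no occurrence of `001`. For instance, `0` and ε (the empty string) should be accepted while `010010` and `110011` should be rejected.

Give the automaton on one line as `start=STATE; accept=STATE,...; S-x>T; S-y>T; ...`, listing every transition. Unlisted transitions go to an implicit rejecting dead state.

This is the complement of 'contains `001`'. Use the same substring-matching states — s0 through s3 holding how much of `001` has just been matched — but flip the accepting set: everything except the trap s3 accepts.
4 states suffice.
        0   1  
>* s0   s1  s0 
 * s1   s2  s0 
 * s2   s2  s3 
   s3   s3  s3 
(> = start, * = accepting)

start=s0; accept=s0,s1,s2; s0-0>s1; s0-1>s0; s1-0>s2; s1-1>s0; s2-0>s2; s2-1>s3; s3-0>s3; s3-1>s3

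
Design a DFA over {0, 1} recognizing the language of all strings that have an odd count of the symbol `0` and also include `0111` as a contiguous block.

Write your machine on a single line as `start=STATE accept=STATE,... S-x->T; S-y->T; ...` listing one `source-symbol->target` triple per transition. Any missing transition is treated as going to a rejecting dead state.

Build one automaton per condition and run them in lockstep. The first has 2 states tracking the count of `0`s modulo 2; the second has 5 states tracking whether and how much of `0111` has been seen. A product state is a pair (one from each), accepting exactly when both do.
With 9 states:
        0   1  
>  S0   S1  S0 
   S1   S2  S3 
   S2   S1  S4 
   S3   S2  S5 
   S4   S1  S6 
   S5   S2  S7 
   S6   S1  S8 
 * S7   S8  S7 
   S8   S7  S8 
(> = start, * = accepting)

start=S0; accept=S7; S0-0->S1; S0-1->S0; S1-0->S2; S1-1->S3; S2-0->S1; S2-1->S4; S3-0->S2; S3-1->S5; S4-0->S1; S4-1->S6; S5-0->S2; S5-1->S7; S6-0->S1; S6-1->S8; S7-0->S8; S7-1->S7; S8-0->S7; S8-1->S8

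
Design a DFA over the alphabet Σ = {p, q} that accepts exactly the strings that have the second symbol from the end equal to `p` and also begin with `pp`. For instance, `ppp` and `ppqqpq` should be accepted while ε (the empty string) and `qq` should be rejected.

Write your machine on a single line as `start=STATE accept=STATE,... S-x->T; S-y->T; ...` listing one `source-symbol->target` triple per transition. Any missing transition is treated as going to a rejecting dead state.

Run two small machines in parallel and take their product. The first has 7 states tracking the last 2 symbols read; the second has 4 states tracking whether the input so far still matches the prefix `pp`. A product state is a pair (one from each), accepting exactly when both do. Minimizing collapses redundant product states.
With 7 states:
        p   q  
>  S0   S1  S2 
   S1   S3  S2 
   S2   S2  S2 
 * S3   S3  S4 
 * S4   S5  S6 
   S5   S3  S4 
   S6   S5  S6 
(> = start, * = accepting)

start=S0; accept=S3,S4; S0-p->S1; S0-q->S2; S1-p->S3; S1-q->S2; S2-p->S2; S2-q->S2; S3-p->S3; S3-q->S4; S4-p->S5; S4-q->S6; S5-p->S3; S5-q->S4; S6-p->S5; S6-q->S6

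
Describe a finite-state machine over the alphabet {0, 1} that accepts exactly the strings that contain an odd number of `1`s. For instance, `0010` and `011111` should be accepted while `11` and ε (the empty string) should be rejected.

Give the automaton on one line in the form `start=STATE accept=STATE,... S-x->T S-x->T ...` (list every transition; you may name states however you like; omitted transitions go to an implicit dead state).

start=q0 accept=q1 q0-0->q0 q0-1->q1 q1-0->q1 q1-1->q0

Keep the running count of `1`s modulo 2: each `1` advances along the cycle q0 → q1 → q0 while other symbols loop. Accept at q1.
2 states suffice.
        0   1  
>  q0   q0  q1 
 * q1   q1  q0 
(> = start, * = accepting)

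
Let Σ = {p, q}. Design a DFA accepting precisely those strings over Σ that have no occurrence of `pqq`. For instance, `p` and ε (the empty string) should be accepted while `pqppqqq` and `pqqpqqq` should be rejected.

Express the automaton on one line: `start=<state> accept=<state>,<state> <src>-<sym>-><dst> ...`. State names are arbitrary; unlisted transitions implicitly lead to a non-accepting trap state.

start=s0 accept=s0,s1,s2 s0-p->s1 s0-q->s0 s1-p->s1 s1-q->s2 s2-p->s1 s2-q->s3 s3-p->s3 s3-q->s3

This is the complement of 'contains `pqq`'. Use the same substring-matching states — s0 through s3 holding how much of `pqq` has just been matched — but flip the accepting set: everything except the trap s3 accepts.
4 states suffice.
        p   q  
>* s0   s1  s0 
 * s1   s1  s2 
 * s2   s1  s3 
   s3   s3  s3 
(> = start, * = accepting)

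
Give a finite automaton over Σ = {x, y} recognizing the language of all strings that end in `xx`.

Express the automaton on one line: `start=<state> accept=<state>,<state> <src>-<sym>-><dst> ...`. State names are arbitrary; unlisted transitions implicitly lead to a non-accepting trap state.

start=A accept=C A-x->B A-y->A B-x->C B-y->A C-x->C C-y->A

Let each state record the length of the longest suffix of the input read so far that is also a prefix of `xx`. B means the last symbol is `x`; C means the last 2 symbols are `xx`. Accept only at C, where the string currently ends in `xx`.
With 3 states:
       x  y 
>  A   B  A 
   B   C  A 
 * C   C  A 
(> = start, * = accepting)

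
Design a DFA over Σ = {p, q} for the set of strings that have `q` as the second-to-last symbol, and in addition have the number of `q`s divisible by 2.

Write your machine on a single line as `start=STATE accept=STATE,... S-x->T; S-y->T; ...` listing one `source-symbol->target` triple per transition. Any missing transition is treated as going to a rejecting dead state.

Run two small machines in parallel and take their product. The first has 7 states tracking the last 2 symbols read; the second has 2 states tracking the count of `q`s modulo 2. A product state is a pair (one from each), accepting exactly when both do. Minimizing collapses redundant product states.
With 6 states:
        p   q  
>  s0   s0  s1 
   s1   s2  s3 
   s2   s2  s4 
 * s3   s5  s1 
   s4   s5  s1 
 * s5   s0  s1 
(> = start, * = accepting)

start=s0; accept=s3,s5; s0-p->s0; s0-q->s1; s1-p->s2; s1-q->s3; s2-p->s2; s2-q->s4; s3-p->s5; s3-q->s1; s4-p->s5; s4-q->s1; s5-p->s0; s5-q->s1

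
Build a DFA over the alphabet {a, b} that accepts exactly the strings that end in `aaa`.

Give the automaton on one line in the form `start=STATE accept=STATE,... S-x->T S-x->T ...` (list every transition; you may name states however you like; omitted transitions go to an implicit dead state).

Remember how much of `aaa` the current input suffix matches. State q0 means no match yet; q1 means the last symbol is `a`; q2 means the last 2 symbols are `aa`; q3 means the last 3 symbols are `aaa`. Only q3 accepts. On a mismatch, fall back to the longest proper suffix that is still a prefix of `aaa`.
        a   b  
>  q0   q1  q0 
   q1   q2  q0 
   q2   q3  q0 
 * q3   q3  q0 
(> = start, * = accepting)

start=q0 accept=q3 q0-a->q1 q0-b->q0 q1-a->q2 q1-b->q0 q2-a->q3 q2-b->q0 q3-a->q3 q3-b->q0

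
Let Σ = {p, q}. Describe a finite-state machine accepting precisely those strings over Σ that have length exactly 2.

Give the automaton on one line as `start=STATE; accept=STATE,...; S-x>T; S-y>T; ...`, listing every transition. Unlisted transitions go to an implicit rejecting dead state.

start=s0; accept=s2; s0-p>s1; s0-q>s1; s1-p>s2; s1-q>s2; s2-p>s3; s2-q>s3; s3-p>s3; s3-q>s3

Count input length up to 3: every symbol moves from s0 toward s3, which means 'more than 2' and absorbs. Accept from {s2}.
        p   q  
>  s0   s1  s1 
   s1   s2  s2 
 * s2   s3  s3 
   s3   s3  s3 
(> = start, * = accepting)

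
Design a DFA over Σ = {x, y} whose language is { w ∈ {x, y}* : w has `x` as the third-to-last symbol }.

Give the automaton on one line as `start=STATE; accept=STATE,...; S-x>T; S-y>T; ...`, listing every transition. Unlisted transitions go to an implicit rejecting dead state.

start=s0; accept=s7,s8,s9,s10; s0-x>s1; s0-y>s2; s1-x>s3; s1-y>s4; s2-x>s5; s2-y>s6; s3-x>s7; s3-y>s8; s4-x>s9; s4-y>s10; s5-x>s11; s5-y>s12; s6-x>s13; s6-y>s14; s7-x>s7; s7-y>s8; s8-x>s9; s8-y>s10; s9-x>s11; s9-y>s12; s10-x>s13; s10-y>s14; s11-x>s7; s11-y>s8; s12-x>s9; s12-y>s10; s13-x>s11; s13-y>s12; s14-x>s13; s14-y>s14

Because acceptance depends on a position counted from the end, the machine has to buffer the most recent 3 symbols. Make each state the string of the last up-to-3 symbols read; on input `x` shift the window left and append `x`. Accept when the buffered window has length 3 and begins with `x`.
With 15 states:
          x    y  
>  s0     s1   s2 
   s1     s3   s4 
   s2     s5   s6 
   s3     s7   s8 
   s4     s9  s10 
   s5    s11  s12 
   s6    s13  s14 
 * s7     s7   s8 
 * s8     s9  s10 
 * s9    s11  s12 
 * s10   s13  s14 
   s11    s7   s8 
   s12    s9  s10 
   s13   s11  s12 
   s14   s13  s14 
(> = start, * = accepting)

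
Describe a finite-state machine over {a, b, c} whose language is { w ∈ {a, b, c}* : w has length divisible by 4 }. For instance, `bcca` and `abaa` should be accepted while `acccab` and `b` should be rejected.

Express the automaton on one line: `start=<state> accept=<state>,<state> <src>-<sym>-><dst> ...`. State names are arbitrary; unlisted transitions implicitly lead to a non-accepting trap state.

start=q0 accept=q0 q0-a->q1 q0-b->q1 q0-c->q1 q1-a->q2 q1-b->q2 q1-c->q2 q2-a->q3 q2-b->q3 q2-c->q3 q3-a->q0 q3-b->q0 q3-c->q0

Count input length modulo 4: every symbol advances one step around the cycle q0 → q1 → q2 → q3 → q0. Accept at q0.
A 4-state machine:
        a   b   c  
>* q0   q1  q1  q1 
   q1   q2  q2  q2 
   q2   q3  q3  q3 
   q3   q0  q0  q0 
(> = start, * = accepting)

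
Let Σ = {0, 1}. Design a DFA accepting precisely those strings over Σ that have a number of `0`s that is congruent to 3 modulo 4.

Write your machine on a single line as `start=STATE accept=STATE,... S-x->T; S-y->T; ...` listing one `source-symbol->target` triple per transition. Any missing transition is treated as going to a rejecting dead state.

Keep the running count of `0`s modulo 4: each `0` advances along the cycle q0 → q1 → q2 → q3 → q0 while other symbols loop. Accept at q3.
With 4 states:
        0   1  
>  q0   q1  q0 
   q1   q2  q1 
   q2   q3  q2 
 * q3   q0  q3 
(> = start, * = accepting)

start=q0; accept=q3; q0-0->q1; q0-1->q0; q1-0->q2; q1-1->q1; q2-0->q3; q2-1->q2; q3-0->q0; q3-1->q3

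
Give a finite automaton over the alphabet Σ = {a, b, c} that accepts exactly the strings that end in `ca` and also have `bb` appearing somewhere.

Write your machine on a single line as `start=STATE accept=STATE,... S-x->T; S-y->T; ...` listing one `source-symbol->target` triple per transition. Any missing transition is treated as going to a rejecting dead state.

start=s0; accept=s6; s0-a->s0; s0-b->s1; s0-c->s2; s1-a->s0; s1-b->s3; s1-c->s2; s2-a->s4; s2-b->s1; s2-c->s2; s3-a->s3; s3-b->s3; s3-c->s5; s4-a->s0; s4-b->s1; s4-c->s2; s5-a->s6; s5-b->s3; s5-c->s5; s6-a->s3; s6-b->s3; s6-c->s5

Handle the two conditions separately and then intersect. The first has 3 states tracking how much of the suffix `ca` has currently been matched; the second has 3 states tracking whether and how much of `bb` has been seen. A product state is a pair (one from each), accepting exactly when both do.
With 7 states:
        a   b   c  
>  s0   s0  s1  s2 
   s1   s0  s3  s2 
   s2   s4  s1  s2 
   s3   s3  s3  s5 
   s4   s0  s1  s2 
   s5   s6  s3  s5 
 * s6   s3  s3  s5 
(> = start, * = accepting)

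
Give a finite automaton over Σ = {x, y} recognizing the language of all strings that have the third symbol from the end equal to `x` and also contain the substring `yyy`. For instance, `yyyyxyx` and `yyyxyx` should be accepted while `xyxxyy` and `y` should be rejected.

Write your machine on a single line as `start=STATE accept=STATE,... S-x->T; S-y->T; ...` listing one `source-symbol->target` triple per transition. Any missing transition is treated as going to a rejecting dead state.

Build one automaton per condition and run them in lockstep. The first has 15 states tracking the last 3 symbols read; the second has 4 states tracking whether and how much of `yyy` has been seen. A product state is a pair (one from each), accepting exactly when both do. After merging equivalent states the machine shrinks.
With 11 states:
       x  y 
>  A   A  B 
   B   A  C 
   C   A  D 
   D   E  D 
   E   F  G 
   F   H  I 
   G   J  K 
 * H   H  I 
 * I   J  K 
 * J   F  G 
 * K   E  D 
(> = start, * = accepting)

start=A; accept=H,I,J,K; A-x->A; A-y->B; B-x->A; B-y->C; C-x->A; C-y->D; D-x->E; D-y->D; E-x->F; E-y->G; F-x->H; F-y->I; G-x->J; G-y->K; H-x->H; H-y->I; I-x->J; I-y->K; J-x->F; J-y->G; K-x->E; K-y->D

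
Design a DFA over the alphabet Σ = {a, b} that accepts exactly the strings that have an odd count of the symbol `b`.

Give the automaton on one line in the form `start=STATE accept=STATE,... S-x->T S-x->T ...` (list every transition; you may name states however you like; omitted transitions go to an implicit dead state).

The only thing that matters is how many `b`s have appeared, reduced mod 2. Use one state per residue: q0 for 0, …, q1 for 1. Reading `b` moves to the next residue; anything else stays put. q1 is accepting.
2 states suffice.
        a   b  
>  q0   q0  q1 
 * q1   q1  q0 
(> = start, * = accepting)

start=q0 accept=q1 q0-a->q0 q0-b->q1 q1-a->q1 q1-b->q0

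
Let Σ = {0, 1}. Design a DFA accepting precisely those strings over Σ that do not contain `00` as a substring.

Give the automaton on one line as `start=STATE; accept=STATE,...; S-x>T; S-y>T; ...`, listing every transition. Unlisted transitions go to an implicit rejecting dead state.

start=S0; accept=S0,S1; S0-0>S1; S0-1>S0; S1-0>S2; S1-1>S0; S2-0>S2; S2-1>S2

This is the complement of 'contains `00`'. Use the same substring-matching states — S0 through S2 holding how much of `00` has just been matched — but flip the accepting set: everything except the trap S2 accepts.
3 states suffice.
        0   1  
>* S0   S1  S0 
 * S1   S2  S0 
   S2   S2  S2 
(> = start, * = accepting)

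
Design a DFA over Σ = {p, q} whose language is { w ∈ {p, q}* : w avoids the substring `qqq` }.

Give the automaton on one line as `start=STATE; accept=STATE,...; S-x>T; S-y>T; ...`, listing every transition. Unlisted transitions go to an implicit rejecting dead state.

start=S0; accept=S0,S1,S2; S0-p>S0; S0-q>S1; S1-p>S0; S1-q>S2; S2-p>S0; S2-q>S3; S3-p>S3; S3-q>S3

Track partial matches of the forbidden pattern `qqq`. State S3 is a dead state reached once `qqq` has occurred; every other state accepts. S0 means no part of `qqq` is currently matched.
        p   q  
>* S0   S0  S1 
 * S1   S0  S2 
 * S2   S0  S3 
   S3   S3  S3 
(> = start, * = accepting)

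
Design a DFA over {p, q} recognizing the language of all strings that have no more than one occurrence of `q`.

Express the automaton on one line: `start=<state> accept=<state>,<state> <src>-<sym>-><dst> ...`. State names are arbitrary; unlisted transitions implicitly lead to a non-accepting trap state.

start=S0 accept=S0,S1 S0-p->S0 S0-q->S1 S1-p->S1 S1-q->S2 S2-p->S2 S2-q->S2

Only the number of `q`s matters, and only up to 2. Make a chain S0 → S1 → S2 advanced by each `q` (with S2 absorbing); every other symbol self-loops. The accepting set is {S0, S1}.
3 states suffice.
        p   q  
>* S0   S0  S1 
 * S1   S1  S2 
   S2   S2  S2 
(> = start, * = accepting)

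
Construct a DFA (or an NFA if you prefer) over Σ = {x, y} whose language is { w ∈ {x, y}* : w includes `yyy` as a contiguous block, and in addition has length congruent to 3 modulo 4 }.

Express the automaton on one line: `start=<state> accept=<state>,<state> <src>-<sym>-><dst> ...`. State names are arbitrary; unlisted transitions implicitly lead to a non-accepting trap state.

Handle the two conditions separately and then intersect. One (4 states) tracks whether and how much of `yyy` has been seen; the other (4 states) tracks the input length modulo 4. Each combined state is a pair, one component from each; accept when both components accept.
With 16 states:
          x    y  
>  q0     q1   q2 
   q1     q3   q4 
   q2     q3   q5 
   q3     q6   q7 
   q4     q6   q8 
   q5     q6   q9 
   q6     q0  q10 
   q7     q0  q11 
   q8     q0  q12 
 * q9    q12  q12 
   q10    q1  q13 
   q11    q1  q14 
   q12   q14  q14 
   q13    q3  q15 
   q14   q15  q15 
   q15    q9   q9 
(> = start, * = accepting)

start=q0 accept=q9 q0-x->q1 q0-y->q2 q1-x->q3 q1-y->q4 q2-x->q3 q2-y->q5 q3-x->q6 q3-y->q7 q4-x->q6 q4-y->q8 q5-x->q6 q5-y->q9 q6-x->q0 q6-y->q10 q7-x->q0 q7-y->q11 q8-x->q0 q8-y->q12 q9-x->q12 q9-y->q12 q10-x->q1 q10-y->q13 q11-x->q1 q11-y->q14 q12-x->q14 q12-y->q14 q13-x->q3 q13-y->q15 q14-x->q15 q14-y->q15 q15-x->q9 q15-y->q9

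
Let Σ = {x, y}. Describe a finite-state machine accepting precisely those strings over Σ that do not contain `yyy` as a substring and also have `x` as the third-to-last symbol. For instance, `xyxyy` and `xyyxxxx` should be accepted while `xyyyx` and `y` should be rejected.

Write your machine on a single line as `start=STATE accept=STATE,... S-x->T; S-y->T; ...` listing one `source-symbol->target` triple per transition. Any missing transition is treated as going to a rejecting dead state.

Build one automaton per condition and run them in lockstep. The first has 4 states tracking partial matches of the forbidden pattern `yyy`; the second has 15 states tracking the last 3 symbols read. A product state is a pair (one from each), accepting exactly when both do. After merging equivalent states the machine shrinks.
With 11 states:
          x    y  
>  S0     S1   S2 
   S1     S3   S4 
   S2     S1   S5 
   S3     S6   S7 
   S4     S8   S9 
   S5     S1  S10 
 * S6     S6   S7 
 * S7     S8   S9 
 * S8     S3   S4 
 * S9     S1  S10 
   S10   S10  S10 
(> = start, * = accepting)

start=S0; accept=S6,S7,S8,S9; S0-x->S1; S0-y->S2; S1-x->S3; S1-y->S4; S2-x->S1; S2-y->S5; S3-x->S6; S3-y->S7; S4-x->S8; S4-y->S9; S5-x->S1; S5-y->S10; S6-x->S6; S6-y->S7; S7-x->S8; S7-y->S9; S8-x->S3; S8-y->S4; S9-x->S1; S9-y->S10; S10-x->S10; S10-y->S10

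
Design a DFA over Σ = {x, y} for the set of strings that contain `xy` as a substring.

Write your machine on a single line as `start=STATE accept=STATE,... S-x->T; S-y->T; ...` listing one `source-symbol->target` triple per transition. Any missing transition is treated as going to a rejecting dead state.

start=q0; accept=q2; q0-x->q1; q0-y->q0; q1-x->q1; q1-y->q2; q2-x->q2; q2-y->q2

States q0..q1 record the length of the longest prefix of `xy` that matches the current input suffix. Reaching q2 means `xy` has been seen, and we stay there forever. Accept from q2.
A 3-state machine:
        x   y  
>  q0   q1  q0 
   q1   q1  q2 
 * q2   q2  q2 
(> = start, * = accepting)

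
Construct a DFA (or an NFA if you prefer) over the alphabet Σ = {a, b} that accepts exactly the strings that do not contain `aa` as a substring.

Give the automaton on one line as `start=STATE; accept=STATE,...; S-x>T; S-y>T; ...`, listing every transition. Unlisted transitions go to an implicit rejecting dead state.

start=s0; accept=s0,s1; s0-a>s1; s0-b>s0; s1-a>s2; s1-b>s0; s2-a>s2; s2-b>s2

This is the complement of 'contains `aa`'. Use the same substring-matching states — s0 through s2 holding how much of `aa` has just been matched — but flip the accepting set: everything except the trap s2 accepts.
A 3-state machine:
        a   b  
>* s0   s1  s0 
 * s1   s2  s0 
   s2   s2  s2 
(> = start, * = accepting)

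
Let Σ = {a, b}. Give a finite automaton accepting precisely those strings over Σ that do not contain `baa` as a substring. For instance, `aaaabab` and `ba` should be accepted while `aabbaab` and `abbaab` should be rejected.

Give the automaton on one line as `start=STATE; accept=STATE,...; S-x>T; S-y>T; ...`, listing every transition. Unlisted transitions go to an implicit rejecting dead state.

Track partial matches of the forbidden pattern `baa`. State q3 is a dead state reached once `baa` has occurred; every other state accepts. q0 means no part of `baa` is currently matched.
A 4-state machine:
        a   b  
>* q0   q0  q1 
 * q1   q2  q1 
 * q2   q3  q1 
   q3   q3  q3 
(> = start, * = accepting)

start=q0; accept=q0,q1,q2; q0-a>q0; q0-b>q1; q1-a>q2; q1-b>q1; q2-a>q3; q2-b>q1; q3-a>q3; q3-b>q3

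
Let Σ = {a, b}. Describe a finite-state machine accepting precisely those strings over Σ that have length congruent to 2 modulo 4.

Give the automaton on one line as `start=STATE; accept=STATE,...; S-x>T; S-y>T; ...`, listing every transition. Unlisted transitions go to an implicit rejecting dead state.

start=q0; accept=q2; q0-a>q1; q0-b>q1; q1-a>q2; q1-b>q2; q2-a>q3; q2-b>q3; q3-a>q0; q3-b>q0

Count input length modulo 4: every symbol advances one step around the cycle q0 → q1 → q2 → q3 → q0. Accept at q2.
        a   b  
>  q0   q1  q1 
   q1   q2  q2 
 * q2   q3  q3 
   q3   q0  q0 
(> = start, * = accepting)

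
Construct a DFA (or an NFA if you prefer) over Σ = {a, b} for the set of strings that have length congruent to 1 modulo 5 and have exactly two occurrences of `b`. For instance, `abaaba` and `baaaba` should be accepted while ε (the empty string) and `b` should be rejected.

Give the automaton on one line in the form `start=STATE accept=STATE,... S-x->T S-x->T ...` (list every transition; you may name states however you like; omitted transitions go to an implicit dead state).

Handle the two conditions separately and then intersect. One (5 states) tracks the input length modulo 5; the other (4 states) tracks the count of `b`s, saturating at 3. Each combined state is a pair, one component from each; accept when both components accept. Equivalent product states are then merged.
16 states suffice.
          a    b  
>  q0     q1   q2 
   q1     q3   q4 
   q2     q4   q5 
   q3     q6   q7 
   q4     q7   q8 
   q5     q8   q9 
   q6    q10  q11 
   q7    q11  q12 
   q8    q12   q9 
   q9     q9   q9 
   q10    q0  q13 
   q11   q13  q14 
   q12   q14   q9 
   q13    q2  q15 
   q14   q15   q9 
 * q15    q5   q9 
(> = start, * = accepting)

start=q0 accept=q15 q0-a->q1 q0-b->q2 q1-a->q3 q1-b->q4 q2-a->q4 q2-b->q5 q3-a->q6 q3-b->q7 q4-a->q7 q4-b->q8 q5-a->q8 q5-b->q9 q6-a->q10 q6-b->q11 q7-a->q11 q7-b->q12 q8-a->q12 q8-b->q9 q9-a->q9 q9-b->q9 q10-a->q0 q10-b->q13 q11-a->q13 q11-b->q14 q12-a->q14 q12-b->q9 q13-a->q2 q13-b->q15 q14-a->q15 q14-b->q9 q15-a->q5 q15-b->q9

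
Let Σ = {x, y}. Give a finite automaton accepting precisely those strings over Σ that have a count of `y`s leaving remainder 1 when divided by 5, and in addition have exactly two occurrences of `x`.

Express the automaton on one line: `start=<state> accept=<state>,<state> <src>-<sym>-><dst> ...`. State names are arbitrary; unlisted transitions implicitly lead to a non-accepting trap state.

start=A accept=H A-x->B A-y->C B-x->D B-y->E C-x->E C-y->F D-x->G D-y->H E-x->H E-y->I F-x->I F-y->J G-x->G G-y->G H-x->G H-y->K I-x->K I-y->L J-x->L J-y->M K-x->G K-y->N L-x->N L-y->O M-x->O M-y->A N-x->G N-y->P O-x->P O-y->B P-x->G P-y->D

Handle the two conditions separately and then intersect. The first has 5 states tracking the count of `y`s modulo 5; the second has 4 states tracking the count of `x`s, saturating at 3. A product state is a pair (one from each), accepting exactly when both do. Equivalent product states are then merged.
With 16 states:
       x  y 
>  A   B  C 
   B   D  E 
   C   E  F 
   D   G  H 
   E   H  I 
   F   I  J 
   G   G  G 
 * H   G  K 
   I   K  L 
   J   L  M 
   K   G  N 
   L   N  O 
   M   O  A 
   N   G  P 
   O   P  B 
   P   G  D 
(> = start, * = accepting)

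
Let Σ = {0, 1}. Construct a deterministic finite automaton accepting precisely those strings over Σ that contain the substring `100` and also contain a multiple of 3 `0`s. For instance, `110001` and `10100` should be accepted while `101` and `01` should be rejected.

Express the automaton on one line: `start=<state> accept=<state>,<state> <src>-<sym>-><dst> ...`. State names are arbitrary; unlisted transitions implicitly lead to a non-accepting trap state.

start=s0 accept=s10 s0-0->s1 s0-1->s2 s1-0->s3 s1-1->s4 s2-0->s5 s2-1->s2 s3-0->s0 s3-1->s6 s4-0->s7 s4-1->s4 s5-0->s8 s5-1->s4 s6-0->s9 s6-1->s6 s7-0->s10 s7-1->s6 s8-0->s10 s8-1->s8 s9-0->s11 s9-1->s2 s10-0->s11 s10-1->s10 s11-0->s8 s11-1->s11

Handle the two conditions separately and then intersect. The first has 4 states tracking whether and how much of `100` has been seen; the second has 3 states tracking the count of `0`s modulo 3. A product state is a pair (one from each), accepting exactly when both do.
With 12 states:
          0    1  
>  s0     s1   s2 
   s1     s3   s4 
   s2     s5   s2 
   s3     s0   s6 
   s4     s7   s4 
   s5     s8   s4 
   s6     s9   s6 
   s7    s10   s6 
   s8    s10   s8 
   s9    s11   s2 
 * s10   s11  s10 
   s11    s8  s11 
(> = start, * = accepting)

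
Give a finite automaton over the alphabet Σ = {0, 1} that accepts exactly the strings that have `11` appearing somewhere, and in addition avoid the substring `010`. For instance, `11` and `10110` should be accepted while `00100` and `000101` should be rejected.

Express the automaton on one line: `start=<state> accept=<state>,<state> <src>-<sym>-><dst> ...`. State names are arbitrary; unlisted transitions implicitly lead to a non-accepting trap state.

start=q0 accept=q4,q6,q7 q0-0->q1 q0-1->q2 q1-0->q1 q1-1->q3 q2-0->q1 q2-1->q4 q3-0->q5 q3-1->q4 q4-0->q6 q4-1->q4 q5-0->q5 q5-1->q5 q6-0->q6 q6-1->q7 q7-0->q5 q7-1->q4

Run two small machines in parallel and take their product. One (3 states) tracks whether and how much of `11` has been seen; the other (4 states) tracks partial matches of the forbidden pattern `010`. Each combined state is a pair, one component from each; accept when both components accept. Minimizing collapses redundant product states.
With 8 states:
        0   1  
>  q0   q1  q2 
   q1   q1  q3 
   q2   q1  q4 
   q3   q5  q4 
 * q4   q6  q4 
   q5   q5  q5 
 * q6   q6  q7 
 * q7   q5  q4 
(> = start, * = accepting)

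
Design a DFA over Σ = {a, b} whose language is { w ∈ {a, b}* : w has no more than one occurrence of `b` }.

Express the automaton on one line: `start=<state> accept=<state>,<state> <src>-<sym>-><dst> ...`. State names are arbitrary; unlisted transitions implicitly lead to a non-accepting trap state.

Count `b`s, saturating at 2: state q0 means no `b` yet, q1 means one `b` seen, q2 means more than one. Each `b` increments (capped at q2); other symbols loop. Accept from {q0, q1}.
A 3-state machine:
        a   b  
>* q0   q0  q1 
 * q1   q1  q2 
   q2   q2  q2 
(> = start, * = accepting)

start=q0 accept=q0,q1 q0-a->q0 q0-b->q1 q1-a->q1 q1-b->q2 q2-a->q2 q2-b->q2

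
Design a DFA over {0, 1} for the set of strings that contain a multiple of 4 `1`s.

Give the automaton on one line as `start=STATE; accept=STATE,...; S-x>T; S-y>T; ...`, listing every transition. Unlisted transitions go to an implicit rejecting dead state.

The only thing that matters is how many `1`s have appeared, reduced mod 4. Use one state per residue: q0 for 0, …, q3 for 3. Reading `1` moves to the next residue; anything else stays put. q0 is accepting.
4 states suffice.
        0   1  
>* q0   q0  q1 
   q1   q1  q2 
   q2   q2  q3 
   q3   q3  q0 
(> = start, * = accepting)

start=q0; accept=q0; q0-0>q0; q0-1>q1; q1-0>q1; q1-1>q2; q2-0>q2; q2-1>q3; q3-0>q3; q3-1>q0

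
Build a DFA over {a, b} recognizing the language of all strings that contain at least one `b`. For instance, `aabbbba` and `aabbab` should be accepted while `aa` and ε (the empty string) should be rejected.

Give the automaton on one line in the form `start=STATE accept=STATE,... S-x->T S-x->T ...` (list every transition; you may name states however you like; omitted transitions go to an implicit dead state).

Count `b`s, saturating at 2: state s0 means no `b` yet, s1 means one `b` seen, s2 means more than one. Each `b` increments (capped at s2); other symbols loop. Accept from {s1, s2}.
A 3-state machine:
        a   b  
>  s0   s0  s1 
 * s1   s1  s2 
 * s2   s2  s2 
(> = start, * = accepting)

start=s0 accept=s1,s2 s0-a->s0 s0-b->s1 s1-a->s1 s1-b->s2 s2-a->s2 s2-b->s2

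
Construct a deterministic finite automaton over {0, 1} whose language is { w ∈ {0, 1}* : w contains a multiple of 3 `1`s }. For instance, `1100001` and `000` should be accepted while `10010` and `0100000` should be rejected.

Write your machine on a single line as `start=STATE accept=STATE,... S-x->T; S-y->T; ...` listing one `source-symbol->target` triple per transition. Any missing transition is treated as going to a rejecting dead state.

The only thing that matters is how many `1`s have appeared, reduced mod 3. Use one state per residue: q0 for 0, …, q2 for 2. Reading `1` moves to the next residue; anything else stays put. q0 is accepting.
3 states suffice.
        0   1  
>* q0   q0  q1 
   q1   q1  q2 
   q2   q2  q0 
(> = start, * = accepting)

start=q0; accept=q0; q0-0->q0; q0-1->q1; q1-0->q1; q1-1->q2; q2-0->q2; q2-1->q0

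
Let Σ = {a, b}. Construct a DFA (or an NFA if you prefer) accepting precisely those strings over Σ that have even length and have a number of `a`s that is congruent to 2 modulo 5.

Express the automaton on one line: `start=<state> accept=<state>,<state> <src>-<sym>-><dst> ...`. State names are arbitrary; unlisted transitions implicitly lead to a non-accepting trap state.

start=s0 accept=s3 s0-a->s1 s0-b->s2 s1-a->s3 s1-b->s4 s2-a->s4 s2-b->s0 s3-a->s5 s3-b->s6 s4-a->s6 s4-b->s1 s5-a->s7 s5-b->s8 s6-a->s8 s6-b->s3 s7-a->s2 s7-b->s9 s8-a->s9 s8-b->s5 s9-a->s0 s9-b->s7

Handle the two conditions separately and then intersect. One (2 states) tracks the input length modulo 2; the other (5 states) tracks the count of `a`s modulo 5. Each combined state is a pair, one component from each; accept when both components accept.
With 10 states:
        a   b  
>  s0   s1  s2 
   s1   s3  s4 
   s2   s4  s0 
 * s3   s5  s6 
   s4   s6  s1 
   s5   s7  s8 
   s6   s8  s3 
   s7   s2  s9 
   s8   s9  s5 
   s9   s0  s7 
(> = start, * = accepting)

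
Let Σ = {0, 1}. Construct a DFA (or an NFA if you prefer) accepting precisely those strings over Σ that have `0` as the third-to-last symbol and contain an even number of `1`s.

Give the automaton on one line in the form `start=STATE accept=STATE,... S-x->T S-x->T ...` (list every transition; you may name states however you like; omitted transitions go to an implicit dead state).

Handle the two conditions separately and then intersect. The first has 15 states tracking the last 3 symbols read; the second has 2 states tracking the count of `1`s modulo 2. A product state is a pair (one from each), accepting exactly when both do.
23 states suffice.
       0  1 
>  A   B  C 
   B   D  E 
   C   F  G 
   D   H  I 
   E   J  K 
   F   L  M 
   G   N  O 
 * H   H  I 
   I   J  K 
   J   L  M 
 * K   N  O 
   L   P  Q 
   M   R  S 
   N   T  U 
   O   V  W 
   P   P  Q 
 * Q   R  S 
 * R   T  U 
   S   V  W 
   T   H  I 
   U   J  K 
   V   L  M 
   W   N  O 
(> = start, * = accepting)

start=A accept=H,K,Q,R A-0->B A-1->C B-0->D B-1->E C-0->F C-1->G D-0->H D-1->I E-0->J E-1->K F-0->L F-1->M G-0->N G-1->O H-0->H H-1->I I-0->J I-1->K J-0->L J-1->M K-0->N K-1->O L-0->P L-1->Q M-0->R M-1->S N-0->T N-1->U O-0->V O-1->W P-0->P P-1->Q Q-0->R Q-1->S R-0->T R-1->U S-0->V S-1->W T-0->H T-1->I U-0->J U-1->K V-0->L V-1->M W-0->N W-1->O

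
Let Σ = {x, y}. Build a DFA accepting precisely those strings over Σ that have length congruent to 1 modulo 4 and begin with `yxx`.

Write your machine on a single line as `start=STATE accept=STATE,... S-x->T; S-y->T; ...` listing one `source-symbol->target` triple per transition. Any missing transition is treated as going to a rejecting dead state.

start=A; accept=G; A-x->B; A-y->C; B-x->B; B-y->B; C-x->D; C-y->B; D-x->E; D-y->B; E-x->F; E-y->F; F-x->G; F-y->G; G-x->H; G-y->H; H-x->E; H-y->E

Run two small machines in parallel and take their product. The first has 4 states tracking the input length modulo 4; the second has 5 states tracking whether the input so far still matches the prefix `yxx`. A product state is a pair (one from each), accepting exactly when both do. After merging equivalent states the machine shrinks.
       x  y 
>  A   B  C 
   B   B  B 
   C   D  B 
   D   E  B 
   E   F  F 
   F   G  G 
 * G   H  H 
   H   E  E 
(> = start, * = accepting)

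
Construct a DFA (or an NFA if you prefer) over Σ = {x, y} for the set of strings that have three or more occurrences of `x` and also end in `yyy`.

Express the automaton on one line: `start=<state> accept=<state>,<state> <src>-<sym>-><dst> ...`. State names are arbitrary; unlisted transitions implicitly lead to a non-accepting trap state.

start=q0 accept=q6 q0-x->q1 q0-y->q0 q1-x->q2 q1-y->q1 q2-x->q3 q2-y->q2 q3-x->q3 q3-y->q4 q4-x->q3 q4-y->q5 q5-x->q3 q5-y->q6 q6-x->q3 q6-y->q6

Build one automaton per condition and run them in lockstep. One (5 states) tracks the count of `x`s, saturating at 4; the other (4 states) tracks how much of the suffix `yyy` has currently been matched. Each combined state is a pair, one component from each; accept when both components accept. Minimizing collapses redundant product states.
With 7 states:
        x   y  
>  q0   q1  q0 
   q1   q2  q1 
   q2   q3  q2 
   q3   q3  q4 
   q4   q3  q5 
   q5   q3  q6 
 * q6   q3  q6 
(> = start, * = accepting)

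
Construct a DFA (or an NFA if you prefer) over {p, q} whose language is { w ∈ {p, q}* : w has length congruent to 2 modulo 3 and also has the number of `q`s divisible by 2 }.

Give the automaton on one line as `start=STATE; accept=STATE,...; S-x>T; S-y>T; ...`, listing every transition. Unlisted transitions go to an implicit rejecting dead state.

start=A; accept=D; A-p>B; A-q>C; B-p>D; B-q>E; C-p>E; C-q>D; D-p>A; D-q>F; E-p>F; E-q>A; F-p>C; F-q>B

Run two small machines in parallel and take their product. One (3 states) tracks the input length modulo 3; the other (2 states) tracks the count of `q`s modulo 2. Each combined state is a pair, one component from each; accept when both components accept.
6 states suffice.
       p  q 
>  A   B  C 
   B   D  E 
   C   E  D 
 * D   A  F 
   E   F  A 
   F   C  B 
(> = start, * = accepting)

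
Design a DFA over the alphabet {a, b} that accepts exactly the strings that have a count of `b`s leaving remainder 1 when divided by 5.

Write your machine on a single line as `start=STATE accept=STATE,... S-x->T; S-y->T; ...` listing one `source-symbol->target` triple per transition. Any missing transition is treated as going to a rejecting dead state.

Keep the running count of `b`s modulo 5: each `b` advances along the cycle s0 → s1 → s2 → s3 → s4 → s0 while other symbols loop. Accept at s1.
        a   b  
>  s0   s0  s1 
 * s1   s1  s2 
   s2   s2  s3 
   s3   s3  s4 
   s4   s4  s0 
(> = start, * = accepting)

start=s0; accept=s1; s0-a->s0; s0-b->s1; s1-a->s1; s1-b->s2; s2-a->s2; s2-b->s3; s3-a->s3; s3-b->s4; s4-a->s4; s4-b->s0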